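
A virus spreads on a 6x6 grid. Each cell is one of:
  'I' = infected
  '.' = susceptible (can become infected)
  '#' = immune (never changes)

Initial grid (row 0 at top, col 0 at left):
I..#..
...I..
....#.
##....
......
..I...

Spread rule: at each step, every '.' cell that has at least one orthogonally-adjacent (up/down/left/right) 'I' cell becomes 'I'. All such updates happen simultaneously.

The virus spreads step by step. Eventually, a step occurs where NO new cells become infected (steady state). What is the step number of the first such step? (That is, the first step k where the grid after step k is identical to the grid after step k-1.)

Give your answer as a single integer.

Step 0 (initial): 3 infected
Step 1: +8 new -> 11 infected
Step 2: +12 new -> 23 infected
Step 3: +7 new -> 30 infected
Step 4: +2 new -> 32 infected
Step 5: +0 new -> 32 infected

Answer: 5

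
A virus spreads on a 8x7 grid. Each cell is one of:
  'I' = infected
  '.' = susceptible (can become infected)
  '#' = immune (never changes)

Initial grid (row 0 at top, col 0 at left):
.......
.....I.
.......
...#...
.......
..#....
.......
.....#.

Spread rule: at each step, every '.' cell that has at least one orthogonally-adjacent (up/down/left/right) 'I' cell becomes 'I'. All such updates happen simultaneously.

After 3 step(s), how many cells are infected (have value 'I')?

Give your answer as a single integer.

Answer: 17

Derivation:
Step 0 (initial): 1 infected
Step 1: +4 new -> 5 infected
Step 2: +6 new -> 11 infected
Step 3: +6 new -> 17 infected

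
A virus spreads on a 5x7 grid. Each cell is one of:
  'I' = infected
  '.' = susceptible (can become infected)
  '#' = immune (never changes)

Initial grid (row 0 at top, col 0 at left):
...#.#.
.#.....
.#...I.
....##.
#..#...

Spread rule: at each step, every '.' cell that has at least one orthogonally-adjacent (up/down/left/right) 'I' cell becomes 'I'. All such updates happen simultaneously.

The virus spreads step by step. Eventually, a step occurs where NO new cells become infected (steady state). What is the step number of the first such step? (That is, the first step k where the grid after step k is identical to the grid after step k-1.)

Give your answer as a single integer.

Step 0 (initial): 1 infected
Step 1: +3 new -> 4 infected
Step 2: +4 new -> 8 infected
Step 3: +6 new -> 14 infected
Step 4: +3 new -> 17 infected
Step 5: +4 new -> 21 infected
Step 6: +3 new -> 24 infected
Step 7: +2 new -> 26 infected
Step 8: +1 new -> 27 infected
Step 9: +0 new -> 27 infected

Answer: 9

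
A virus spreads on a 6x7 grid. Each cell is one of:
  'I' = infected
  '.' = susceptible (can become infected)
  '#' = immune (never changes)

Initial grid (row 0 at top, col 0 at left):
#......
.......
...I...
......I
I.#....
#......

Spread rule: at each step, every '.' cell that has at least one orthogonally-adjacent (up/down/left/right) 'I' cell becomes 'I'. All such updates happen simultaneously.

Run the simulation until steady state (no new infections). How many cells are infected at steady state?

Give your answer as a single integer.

Answer: 39

Derivation:
Step 0 (initial): 3 infected
Step 1: +9 new -> 12 infected
Step 2: +14 new -> 26 infected
Step 3: +10 new -> 36 infected
Step 4: +3 new -> 39 infected
Step 5: +0 new -> 39 infected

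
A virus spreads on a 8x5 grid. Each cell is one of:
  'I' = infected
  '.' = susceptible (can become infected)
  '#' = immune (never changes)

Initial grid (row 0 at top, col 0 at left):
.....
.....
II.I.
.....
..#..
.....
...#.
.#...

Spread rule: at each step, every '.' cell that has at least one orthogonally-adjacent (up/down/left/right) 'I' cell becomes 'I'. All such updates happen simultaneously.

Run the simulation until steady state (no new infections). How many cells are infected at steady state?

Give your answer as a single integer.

Step 0 (initial): 3 infected
Step 1: +8 new -> 11 infected
Step 2: +10 new -> 21 infected
Step 3: +6 new -> 27 infected
Step 4: +4 new -> 31 infected
Step 5: +3 new -> 34 infected
Step 6: +2 new -> 36 infected
Step 7: +1 new -> 37 infected
Step 8: +0 new -> 37 infected

Answer: 37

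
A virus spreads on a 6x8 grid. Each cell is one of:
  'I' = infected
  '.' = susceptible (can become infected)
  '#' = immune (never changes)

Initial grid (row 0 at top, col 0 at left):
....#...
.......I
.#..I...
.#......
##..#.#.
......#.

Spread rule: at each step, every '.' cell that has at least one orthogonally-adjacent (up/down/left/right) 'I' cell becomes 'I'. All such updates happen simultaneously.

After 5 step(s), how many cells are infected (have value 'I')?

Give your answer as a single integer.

Step 0 (initial): 2 infected
Step 1: +7 new -> 9 infected
Step 2: +8 new -> 17 infected
Step 3: +8 new -> 25 infected
Step 4: +6 new -> 31 infected
Step 5: +4 new -> 35 infected

Answer: 35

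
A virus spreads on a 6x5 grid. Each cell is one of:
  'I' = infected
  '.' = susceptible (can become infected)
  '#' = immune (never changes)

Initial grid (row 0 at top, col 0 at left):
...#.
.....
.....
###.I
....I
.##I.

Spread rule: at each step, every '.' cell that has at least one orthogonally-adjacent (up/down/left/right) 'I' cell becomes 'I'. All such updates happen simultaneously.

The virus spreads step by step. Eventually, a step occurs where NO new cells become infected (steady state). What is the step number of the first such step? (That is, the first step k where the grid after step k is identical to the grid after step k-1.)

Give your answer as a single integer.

Step 0 (initial): 3 infected
Step 1: +4 new -> 7 infected
Step 2: +3 new -> 10 infected
Step 3: +4 new -> 14 infected
Step 4: +3 new -> 17 infected
Step 5: +4 new -> 21 infected
Step 6: +2 new -> 23 infected
Step 7: +1 new -> 24 infected
Step 8: +0 new -> 24 infected

Answer: 8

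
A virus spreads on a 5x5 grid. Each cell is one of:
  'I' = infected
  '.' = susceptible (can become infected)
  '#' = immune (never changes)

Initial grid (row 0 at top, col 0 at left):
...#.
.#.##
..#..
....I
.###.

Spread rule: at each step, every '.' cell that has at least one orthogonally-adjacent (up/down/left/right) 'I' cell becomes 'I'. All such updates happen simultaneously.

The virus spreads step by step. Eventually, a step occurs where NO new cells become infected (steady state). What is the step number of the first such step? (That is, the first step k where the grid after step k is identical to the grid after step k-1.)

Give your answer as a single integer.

Answer: 11

Derivation:
Step 0 (initial): 1 infected
Step 1: +3 new -> 4 infected
Step 2: +2 new -> 6 infected
Step 3: +1 new -> 7 infected
Step 4: +2 new -> 9 infected
Step 5: +2 new -> 11 infected
Step 6: +1 new -> 12 infected
Step 7: +1 new -> 13 infected
Step 8: +1 new -> 14 infected
Step 9: +1 new -> 15 infected
Step 10: +1 new -> 16 infected
Step 11: +0 new -> 16 infected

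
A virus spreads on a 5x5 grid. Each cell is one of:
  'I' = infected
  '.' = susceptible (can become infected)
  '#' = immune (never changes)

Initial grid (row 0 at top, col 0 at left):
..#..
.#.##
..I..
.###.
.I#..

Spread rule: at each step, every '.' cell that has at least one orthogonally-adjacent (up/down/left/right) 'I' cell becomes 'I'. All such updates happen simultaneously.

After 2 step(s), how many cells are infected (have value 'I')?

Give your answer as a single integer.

Step 0 (initial): 2 infected
Step 1: +4 new -> 6 infected
Step 2: +3 new -> 9 infected

Answer: 9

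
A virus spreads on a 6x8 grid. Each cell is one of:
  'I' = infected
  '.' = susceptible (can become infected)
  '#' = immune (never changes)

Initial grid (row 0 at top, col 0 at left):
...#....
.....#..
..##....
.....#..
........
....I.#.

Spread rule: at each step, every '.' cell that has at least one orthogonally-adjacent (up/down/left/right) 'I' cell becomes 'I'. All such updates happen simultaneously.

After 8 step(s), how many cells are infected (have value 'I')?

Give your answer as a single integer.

Answer: 41

Derivation:
Step 0 (initial): 1 infected
Step 1: +3 new -> 4 infected
Step 2: +4 new -> 8 infected
Step 3: +5 new -> 13 infected
Step 4: +7 new -> 20 infected
Step 5: +7 new -> 27 infected
Step 6: +6 new -> 33 infected
Step 7: +5 new -> 38 infected
Step 8: +3 new -> 41 infected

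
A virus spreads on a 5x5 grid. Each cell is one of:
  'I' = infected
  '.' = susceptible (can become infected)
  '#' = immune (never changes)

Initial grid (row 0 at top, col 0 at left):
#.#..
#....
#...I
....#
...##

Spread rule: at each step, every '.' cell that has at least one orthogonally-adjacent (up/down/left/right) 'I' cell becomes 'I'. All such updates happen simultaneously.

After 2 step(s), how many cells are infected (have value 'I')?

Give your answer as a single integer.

Answer: 7

Derivation:
Step 0 (initial): 1 infected
Step 1: +2 new -> 3 infected
Step 2: +4 new -> 7 infected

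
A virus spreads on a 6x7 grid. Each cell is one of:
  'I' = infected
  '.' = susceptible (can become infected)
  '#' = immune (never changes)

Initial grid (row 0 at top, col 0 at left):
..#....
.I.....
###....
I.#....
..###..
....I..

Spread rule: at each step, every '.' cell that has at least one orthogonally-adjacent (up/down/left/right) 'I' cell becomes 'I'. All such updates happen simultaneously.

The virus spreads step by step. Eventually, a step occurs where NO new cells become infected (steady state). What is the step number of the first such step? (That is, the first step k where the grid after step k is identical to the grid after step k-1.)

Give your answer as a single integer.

Answer: 7

Derivation:
Step 0 (initial): 3 infected
Step 1: +7 new -> 10 infected
Step 2: +7 new -> 17 infected
Step 3: +6 new -> 23 infected
Step 4: +7 new -> 30 infected
Step 5: +3 new -> 33 infected
Step 6: +1 new -> 34 infected
Step 7: +0 new -> 34 infected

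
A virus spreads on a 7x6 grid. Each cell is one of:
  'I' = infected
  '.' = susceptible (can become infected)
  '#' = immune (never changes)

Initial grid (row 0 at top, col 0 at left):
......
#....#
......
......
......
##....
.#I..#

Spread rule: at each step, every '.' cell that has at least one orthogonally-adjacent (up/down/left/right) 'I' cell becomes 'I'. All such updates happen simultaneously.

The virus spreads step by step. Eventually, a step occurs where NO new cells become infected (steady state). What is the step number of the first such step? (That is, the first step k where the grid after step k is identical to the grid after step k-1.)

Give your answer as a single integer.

Step 0 (initial): 1 infected
Step 1: +2 new -> 3 infected
Step 2: +3 new -> 6 infected
Step 3: +4 new -> 10 infected
Step 4: +6 new -> 16 infected
Step 5: +6 new -> 22 infected
Step 6: +6 new -> 28 infected
Step 7: +4 new -> 32 infected
Step 8: +2 new -> 34 infected
Step 9: +1 new -> 35 infected
Step 10: +0 new -> 35 infected

Answer: 10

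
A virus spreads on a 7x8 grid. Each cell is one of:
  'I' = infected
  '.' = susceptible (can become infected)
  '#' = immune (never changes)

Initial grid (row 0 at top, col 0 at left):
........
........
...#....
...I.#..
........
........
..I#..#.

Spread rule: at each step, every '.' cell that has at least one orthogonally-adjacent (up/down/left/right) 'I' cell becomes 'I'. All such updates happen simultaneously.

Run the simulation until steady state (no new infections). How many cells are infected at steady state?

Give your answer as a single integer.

Answer: 52

Derivation:
Step 0 (initial): 2 infected
Step 1: +5 new -> 7 infected
Step 2: +8 new -> 15 infected
Step 3: +9 new -> 24 infected
Step 4: +11 new -> 35 infected
Step 5: +10 new -> 45 infected
Step 6: +5 new -> 50 infected
Step 7: +2 new -> 52 infected
Step 8: +0 new -> 52 infected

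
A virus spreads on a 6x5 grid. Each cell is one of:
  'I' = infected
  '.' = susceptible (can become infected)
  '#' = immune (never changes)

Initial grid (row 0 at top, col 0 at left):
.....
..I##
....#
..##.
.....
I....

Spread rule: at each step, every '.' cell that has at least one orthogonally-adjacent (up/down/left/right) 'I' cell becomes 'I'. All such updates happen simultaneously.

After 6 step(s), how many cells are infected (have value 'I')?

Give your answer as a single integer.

Step 0 (initial): 2 infected
Step 1: +5 new -> 7 infected
Step 2: +8 new -> 15 infected
Step 3: +6 new -> 21 infected
Step 4: +2 new -> 23 infected
Step 5: +1 new -> 24 infected
Step 6: +1 new -> 25 infected

Answer: 25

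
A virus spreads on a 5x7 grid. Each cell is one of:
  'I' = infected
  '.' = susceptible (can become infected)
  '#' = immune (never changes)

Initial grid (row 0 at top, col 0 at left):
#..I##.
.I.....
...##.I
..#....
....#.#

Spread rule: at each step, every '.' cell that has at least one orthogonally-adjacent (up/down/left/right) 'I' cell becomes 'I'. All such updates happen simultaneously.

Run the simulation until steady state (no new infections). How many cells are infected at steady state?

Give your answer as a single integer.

Step 0 (initial): 3 infected
Step 1: +9 new -> 12 infected
Step 2: +7 new -> 19 infected
Step 3: +4 new -> 23 infected
Step 4: +3 new -> 26 infected
Step 5: +1 new -> 27 infected
Step 6: +0 new -> 27 infected

Answer: 27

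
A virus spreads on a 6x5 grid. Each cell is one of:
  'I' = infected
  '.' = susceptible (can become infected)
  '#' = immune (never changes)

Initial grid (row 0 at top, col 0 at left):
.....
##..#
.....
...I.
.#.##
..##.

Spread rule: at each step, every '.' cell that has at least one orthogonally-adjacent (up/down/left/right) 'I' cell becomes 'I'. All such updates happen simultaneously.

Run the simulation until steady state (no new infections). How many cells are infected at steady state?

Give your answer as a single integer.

Step 0 (initial): 1 infected
Step 1: +3 new -> 4 infected
Step 2: +5 new -> 9 infected
Step 3: +4 new -> 13 infected
Step 4: +4 new -> 17 infected
Step 5: +2 new -> 19 infected
Step 6: +2 new -> 21 infected
Step 7: +0 new -> 21 infected

Answer: 21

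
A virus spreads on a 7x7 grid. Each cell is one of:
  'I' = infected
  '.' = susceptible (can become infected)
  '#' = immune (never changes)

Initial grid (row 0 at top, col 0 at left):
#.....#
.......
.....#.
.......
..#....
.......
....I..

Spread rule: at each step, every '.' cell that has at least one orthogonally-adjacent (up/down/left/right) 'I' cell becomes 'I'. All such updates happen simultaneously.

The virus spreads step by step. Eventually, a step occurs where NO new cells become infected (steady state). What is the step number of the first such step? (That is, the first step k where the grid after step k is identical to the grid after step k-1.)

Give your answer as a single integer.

Answer: 10

Derivation:
Step 0 (initial): 1 infected
Step 1: +3 new -> 4 infected
Step 2: +5 new -> 9 infected
Step 3: +6 new -> 15 infected
Step 4: +6 new -> 21 infected
Step 5: +6 new -> 27 infected
Step 6: +7 new -> 34 infected
Step 7: +6 new -> 40 infected
Step 8: +3 new -> 43 infected
Step 9: +2 new -> 45 infected
Step 10: +0 new -> 45 infected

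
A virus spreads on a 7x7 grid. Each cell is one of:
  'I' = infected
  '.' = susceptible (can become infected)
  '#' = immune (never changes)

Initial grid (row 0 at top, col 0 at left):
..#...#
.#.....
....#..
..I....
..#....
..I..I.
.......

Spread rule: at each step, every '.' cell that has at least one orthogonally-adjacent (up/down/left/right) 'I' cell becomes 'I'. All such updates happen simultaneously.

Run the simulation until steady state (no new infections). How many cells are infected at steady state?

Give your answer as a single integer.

Step 0 (initial): 3 infected
Step 1: +10 new -> 13 infected
Step 2: +15 new -> 28 infected
Step 3: +6 new -> 34 infected
Step 4: +5 new -> 39 infected
Step 5: +4 new -> 43 infected
Step 6: +1 new -> 44 infected
Step 7: +0 new -> 44 infected

Answer: 44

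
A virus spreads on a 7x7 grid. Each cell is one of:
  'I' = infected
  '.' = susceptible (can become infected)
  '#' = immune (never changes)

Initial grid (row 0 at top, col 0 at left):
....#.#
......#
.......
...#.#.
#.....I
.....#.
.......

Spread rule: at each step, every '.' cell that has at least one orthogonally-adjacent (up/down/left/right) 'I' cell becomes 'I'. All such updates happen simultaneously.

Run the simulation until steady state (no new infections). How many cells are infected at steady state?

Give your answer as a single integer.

Answer: 42

Derivation:
Step 0 (initial): 1 infected
Step 1: +3 new -> 4 infected
Step 2: +3 new -> 7 infected
Step 3: +5 new -> 12 infected
Step 4: +5 new -> 17 infected
Step 5: +7 new -> 24 infected
Step 6: +5 new -> 29 infected
Step 7: +6 new -> 35 infected
Step 8: +4 new -> 39 infected
Step 9: +2 new -> 41 infected
Step 10: +1 new -> 42 infected
Step 11: +0 new -> 42 infected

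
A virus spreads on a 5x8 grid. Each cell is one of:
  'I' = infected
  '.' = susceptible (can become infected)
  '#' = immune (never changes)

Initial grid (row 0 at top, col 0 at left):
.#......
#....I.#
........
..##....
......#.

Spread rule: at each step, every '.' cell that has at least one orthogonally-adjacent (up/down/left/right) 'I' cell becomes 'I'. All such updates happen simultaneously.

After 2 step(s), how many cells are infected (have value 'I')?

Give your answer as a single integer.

Step 0 (initial): 1 infected
Step 1: +4 new -> 5 infected
Step 2: +6 new -> 11 infected

Answer: 11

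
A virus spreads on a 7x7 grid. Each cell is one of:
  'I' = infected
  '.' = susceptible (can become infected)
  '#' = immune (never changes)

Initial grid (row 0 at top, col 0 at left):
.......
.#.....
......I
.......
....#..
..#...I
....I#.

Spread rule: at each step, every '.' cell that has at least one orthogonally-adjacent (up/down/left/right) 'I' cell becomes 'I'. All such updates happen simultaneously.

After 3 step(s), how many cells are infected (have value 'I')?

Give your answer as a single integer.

Answer: 24

Derivation:
Step 0 (initial): 3 infected
Step 1: +8 new -> 11 infected
Step 2: +7 new -> 18 infected
Step 3: +6 new -> 24 infected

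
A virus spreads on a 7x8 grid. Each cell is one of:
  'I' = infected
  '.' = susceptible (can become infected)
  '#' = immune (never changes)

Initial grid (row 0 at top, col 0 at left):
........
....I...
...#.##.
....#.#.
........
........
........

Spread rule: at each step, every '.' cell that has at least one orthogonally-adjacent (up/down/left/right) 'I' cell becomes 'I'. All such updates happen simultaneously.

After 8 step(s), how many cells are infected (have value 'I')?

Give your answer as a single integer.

Answer: 45

Derivation:
Step 0 (initial): 1 infected
Step 1: +4 new -> 5 infected
Step 2: +4 new -> 9 infected
Step 3: +5 new -> 14 infected
Step 4: +6 new -> 20 infected
Step 5: +6 new -> 26 infected
Step 6: +5 new -> 31 infected
Step 7: +7 new -> 38 infected
Step 8: +7 new -> 45 infected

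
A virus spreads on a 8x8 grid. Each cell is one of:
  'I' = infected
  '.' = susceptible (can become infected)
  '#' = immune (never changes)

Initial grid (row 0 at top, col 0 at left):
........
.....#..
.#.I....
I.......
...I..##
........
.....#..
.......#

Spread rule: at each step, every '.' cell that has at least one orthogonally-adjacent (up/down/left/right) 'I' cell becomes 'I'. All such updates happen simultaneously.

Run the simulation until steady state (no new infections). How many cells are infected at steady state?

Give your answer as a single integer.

Step 0 (initial): 3 infected
Step 1: +10 new -> 13 infected
Step 2: +13 new -> 26 infected
Step 3: +12 new -> 38 infected
Step 4: +10 new -> 48 infected
Step 5: +7 new -> 55 infected
Step 6: +3 new -> 58 infected
Step 7: +0 new -> 58 infected

Answer: 58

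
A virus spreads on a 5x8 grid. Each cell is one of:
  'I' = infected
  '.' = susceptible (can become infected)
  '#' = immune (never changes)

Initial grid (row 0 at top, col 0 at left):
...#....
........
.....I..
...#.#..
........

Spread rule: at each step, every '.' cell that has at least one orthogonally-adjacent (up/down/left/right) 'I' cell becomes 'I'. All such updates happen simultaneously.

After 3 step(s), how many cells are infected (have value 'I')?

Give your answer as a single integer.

Answer: 19

Derivation:
Step 0 (initial): 1 infected
Step 1: +3 new -> 4 infected
Step 2: +7 new -> 11 infected
Step 3: +8 new -> 19 infected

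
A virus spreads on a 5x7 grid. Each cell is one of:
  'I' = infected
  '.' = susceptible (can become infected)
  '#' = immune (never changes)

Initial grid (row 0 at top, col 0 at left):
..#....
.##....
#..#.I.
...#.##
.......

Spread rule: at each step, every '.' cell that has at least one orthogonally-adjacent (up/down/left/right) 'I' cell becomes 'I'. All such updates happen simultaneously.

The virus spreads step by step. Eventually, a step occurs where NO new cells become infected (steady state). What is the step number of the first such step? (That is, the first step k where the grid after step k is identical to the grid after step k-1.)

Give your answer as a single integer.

Answer: 9

Derivation:
Step 0 (initial): 1 infected
Step 1: +3 new -> 4 infected
Step 2: +4 new -> 8 infected
Step 3: +4 new -> 12 infected
Step 4: +3 new -> 15 infected
Step 5: +2 new -> 17 infected
Step 6: +2 new -> 19 infected
Step 7: +3 new -> 22 infected
Step 8: +2 new -> 24 infected
Step 9: +0 new -> 24 infected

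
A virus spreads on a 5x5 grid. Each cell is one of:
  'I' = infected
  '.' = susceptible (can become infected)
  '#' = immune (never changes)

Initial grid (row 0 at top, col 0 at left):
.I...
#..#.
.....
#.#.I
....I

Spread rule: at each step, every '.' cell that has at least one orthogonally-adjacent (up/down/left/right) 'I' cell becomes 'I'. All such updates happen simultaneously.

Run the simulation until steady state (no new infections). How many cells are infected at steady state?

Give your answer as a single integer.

Step 0 (initial): 3 infected
Step 1: +6 new -> 9 infected
Step 2: +6 new -> 15 infected
Step 3: +5 new -> 20 infected
Step 4: +1 new -> 21 infected
Step 5: +0 new -> 21 infected

Answer: 21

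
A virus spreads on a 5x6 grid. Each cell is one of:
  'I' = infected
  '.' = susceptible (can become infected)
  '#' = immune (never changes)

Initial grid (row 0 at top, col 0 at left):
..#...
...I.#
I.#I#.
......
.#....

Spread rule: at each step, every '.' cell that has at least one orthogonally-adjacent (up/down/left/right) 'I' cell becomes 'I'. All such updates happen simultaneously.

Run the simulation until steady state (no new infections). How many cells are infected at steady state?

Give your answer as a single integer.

Step 0 (initial): 3 infected
Step 1: +7 new -> 10 infected
Step 2: +8 new -> 18 infected
Step 3: +5 new -> 23 infected
Step 4: +2 new -> 25 infected
Step 5: +0 new -> 25 infected

Answer: 25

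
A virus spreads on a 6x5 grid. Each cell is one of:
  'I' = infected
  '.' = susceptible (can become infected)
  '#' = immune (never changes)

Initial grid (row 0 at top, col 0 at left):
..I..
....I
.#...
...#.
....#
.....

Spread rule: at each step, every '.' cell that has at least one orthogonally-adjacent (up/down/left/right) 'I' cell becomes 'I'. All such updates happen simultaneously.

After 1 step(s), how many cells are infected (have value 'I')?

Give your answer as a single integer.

Step 0 (initial): 2 infected
Step 1: +6 new -> 8 infected

Answer: 8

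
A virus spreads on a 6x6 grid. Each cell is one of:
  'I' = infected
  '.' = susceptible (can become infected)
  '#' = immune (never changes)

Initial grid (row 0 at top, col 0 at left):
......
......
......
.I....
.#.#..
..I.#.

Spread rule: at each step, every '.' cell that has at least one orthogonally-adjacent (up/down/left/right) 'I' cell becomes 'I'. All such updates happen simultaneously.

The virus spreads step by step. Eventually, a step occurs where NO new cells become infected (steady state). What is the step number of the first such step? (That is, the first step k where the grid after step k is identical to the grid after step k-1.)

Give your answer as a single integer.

Step 0 (initial): 2 infected
Step 1: +6 new -> 8 infected
Step 2: +6 new -> 14 infected
Step 3: +5 new -> 19 infected
Step 4: +6 new -> 25 infected
Step 5: +4 new -> 29 infected
Step 6: +3 new -> 32 infected
Step 7: +1 new -> 33 infected
Step 8: +0 new -> 33 infected

Answer: 8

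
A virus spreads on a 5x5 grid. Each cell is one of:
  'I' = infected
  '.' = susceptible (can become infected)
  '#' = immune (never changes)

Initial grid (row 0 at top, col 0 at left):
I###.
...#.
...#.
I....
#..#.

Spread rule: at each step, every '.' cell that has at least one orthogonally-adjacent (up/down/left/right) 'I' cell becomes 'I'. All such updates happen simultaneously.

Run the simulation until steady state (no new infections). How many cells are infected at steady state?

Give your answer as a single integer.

Answer: 18

Derivation:
Step 0 (initial): 2 infected
Step 1: +3 new -> 5 infected
Step 2: +4 new -> 9 infected
Step 3: +4 new -> 13 infected
Step 4: +1 new -> 14 infected
Step 5: +2 new -> 16 infected
Step 6: +1 new -> 17 infected
Step 7: +1 new -> 18 infected
Step 8: +0 new -> 18 infected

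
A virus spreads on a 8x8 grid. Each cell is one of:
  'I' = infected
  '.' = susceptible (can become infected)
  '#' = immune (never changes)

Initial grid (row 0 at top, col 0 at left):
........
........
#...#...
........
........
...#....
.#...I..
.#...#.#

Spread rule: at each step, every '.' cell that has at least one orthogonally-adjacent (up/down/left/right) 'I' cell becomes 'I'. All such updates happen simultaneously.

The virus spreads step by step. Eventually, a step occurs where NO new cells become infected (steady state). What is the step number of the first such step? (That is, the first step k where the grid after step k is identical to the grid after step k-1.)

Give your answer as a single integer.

Answer: 12

Derivation:
Step 0 (initial): 1 infected
Step 1: +3 new -> 4 infected
Step 2: +7 new -> 11 infected
Step 3: +6 new -> 17 infected
Step 4: +7 new -> 24 infected
Step 5: +6 new -> 30 infected
Step 6: +8 new -> 38 infected
Step 7: +8 new -> 46 infected
Step 8: +6 new -> 52 infected
Step 9: +2 new -> 54 infected
Step 10: +2 new -> 56 infected
Step 11: +1 new -> 57 infected
Step 12: +0 new -> 57 infected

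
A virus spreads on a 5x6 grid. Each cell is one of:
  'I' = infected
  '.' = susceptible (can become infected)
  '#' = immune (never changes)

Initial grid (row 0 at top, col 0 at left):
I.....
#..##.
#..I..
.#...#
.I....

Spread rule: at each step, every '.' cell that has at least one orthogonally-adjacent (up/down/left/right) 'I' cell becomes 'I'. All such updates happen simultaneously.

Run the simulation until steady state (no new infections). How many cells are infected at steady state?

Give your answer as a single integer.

Step 0 (initial): 3 infected
Step 1: +6 new -> 9 infected
Step 2: +9 new -> 18 infected
Step 3: +3 new -> 21 infected
Step 4: +3 new -> 24 infected
Step 5: +0 new -> 24 infected

Answer: 24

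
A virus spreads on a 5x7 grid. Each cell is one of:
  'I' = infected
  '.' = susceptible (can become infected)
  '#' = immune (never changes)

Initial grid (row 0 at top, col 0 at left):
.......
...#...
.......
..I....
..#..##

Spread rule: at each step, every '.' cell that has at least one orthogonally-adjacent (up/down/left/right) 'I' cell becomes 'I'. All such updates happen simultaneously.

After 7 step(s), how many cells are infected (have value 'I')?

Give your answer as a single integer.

Answer: 31

Derivation:
Step 0 (initial): 1 infected
Step 1: +3 new -> 4 infected
Step 2: +7 new -> 11 infected
Step 3: +7 new -> 18 infected
Step 4: +6 new -> 24 infected
Step 5: +4 new -> 28 infected
Step 6: +2 new -> 30 infected
Step 7: +1 new -> 31 infected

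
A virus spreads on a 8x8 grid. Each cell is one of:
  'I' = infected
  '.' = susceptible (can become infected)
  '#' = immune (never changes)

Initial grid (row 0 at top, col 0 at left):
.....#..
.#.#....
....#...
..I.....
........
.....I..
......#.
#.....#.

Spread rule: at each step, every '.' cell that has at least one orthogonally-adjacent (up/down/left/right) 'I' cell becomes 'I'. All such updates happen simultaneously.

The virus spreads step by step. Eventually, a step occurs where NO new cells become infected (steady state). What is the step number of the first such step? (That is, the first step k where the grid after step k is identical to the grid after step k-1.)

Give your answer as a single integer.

Step 0 (initial): 2 infected
Step 1: +8 new -> 10 infected
Step 2: +15 new -> 25 infected
Step 3: +11 new -> 36 infected
Step 4: +11 new -> 47 infected
Step 5: +7 new -> 54 infected
Step 6: +2 new -> 56 infected
Step 7: +1 new -> 57 infected
Step 8: +0 new -> 57 infected

Answer: 8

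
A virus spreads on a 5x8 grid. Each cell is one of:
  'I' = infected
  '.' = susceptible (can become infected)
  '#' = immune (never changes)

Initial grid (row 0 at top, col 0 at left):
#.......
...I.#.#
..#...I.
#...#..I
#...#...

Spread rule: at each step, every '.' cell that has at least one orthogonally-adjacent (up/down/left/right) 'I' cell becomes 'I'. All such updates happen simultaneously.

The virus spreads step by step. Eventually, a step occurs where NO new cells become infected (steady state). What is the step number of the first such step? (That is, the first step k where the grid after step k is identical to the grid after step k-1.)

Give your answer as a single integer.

Step 0 (initial): 3 infected
Step 1: +9 new -> 12 infected
Step 2: +8 new -> 20 infected
Step 3: +8 new -> 28 infected
Step 4: +3 new -> 31 infected
Step 5: +1 new -> 32 infected
Step 6: +0 new -> 32 infected

Answer: 6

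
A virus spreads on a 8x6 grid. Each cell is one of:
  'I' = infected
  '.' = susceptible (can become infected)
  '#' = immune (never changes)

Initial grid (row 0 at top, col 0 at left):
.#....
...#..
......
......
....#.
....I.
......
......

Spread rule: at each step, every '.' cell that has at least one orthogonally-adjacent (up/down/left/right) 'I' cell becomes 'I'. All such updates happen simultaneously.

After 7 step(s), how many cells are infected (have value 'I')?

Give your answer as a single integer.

Step 0 (initial): 1 infected
Step 1: +3 new -> 4 infected
Step 2: +6 new -> 10 infected
Step 3: +7 new -> 17 infected
Step 4: +8 new -> 25 infected
Step 5: +7 new -> 32 infected
Step 6: +6 new -> 38 infected
Step 7: +4 new -> 42 infected

Answer: 42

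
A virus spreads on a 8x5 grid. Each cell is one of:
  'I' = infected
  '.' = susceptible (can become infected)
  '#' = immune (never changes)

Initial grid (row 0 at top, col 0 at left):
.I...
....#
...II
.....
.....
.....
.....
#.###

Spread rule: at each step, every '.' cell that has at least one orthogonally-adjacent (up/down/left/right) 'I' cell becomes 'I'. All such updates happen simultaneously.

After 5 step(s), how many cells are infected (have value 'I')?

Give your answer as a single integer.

Answer: 31

Derivation:
Step 0 (initial): 3 infected
Step 1: +7 new -> 10 infected
Step 2: +7 new -> 17 infected
Step 3: +6 new -> 23 infected
Step 4: +5 new -> 28 infected
Step 5: +3 new -> 31 infected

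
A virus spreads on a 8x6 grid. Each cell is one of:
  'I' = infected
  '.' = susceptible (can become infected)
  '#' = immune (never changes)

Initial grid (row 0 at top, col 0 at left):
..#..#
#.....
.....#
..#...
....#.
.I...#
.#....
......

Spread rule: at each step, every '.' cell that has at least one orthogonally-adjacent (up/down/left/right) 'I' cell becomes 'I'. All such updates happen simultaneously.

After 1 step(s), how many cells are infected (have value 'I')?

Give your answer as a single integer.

Answer: 4

Derivation:
Step 0 (initial): 1 infected
Step 1: +3 new -> 4 infected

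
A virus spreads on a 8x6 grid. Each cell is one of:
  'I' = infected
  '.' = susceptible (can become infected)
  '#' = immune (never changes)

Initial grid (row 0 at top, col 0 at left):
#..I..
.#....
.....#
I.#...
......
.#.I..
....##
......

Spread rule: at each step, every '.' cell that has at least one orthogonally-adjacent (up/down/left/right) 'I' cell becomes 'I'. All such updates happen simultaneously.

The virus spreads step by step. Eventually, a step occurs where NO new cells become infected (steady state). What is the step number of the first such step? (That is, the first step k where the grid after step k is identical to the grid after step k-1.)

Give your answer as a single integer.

Step 0 (initial): 3 infected
Step 1: +10 new -> 13 infected
Step 2: +15 new -> 28 infected
Step 3: +9 new -> 37 infected
Step 4: +4 new -> 41 infected
Step 5: +0 new -> 41 infected

Answer: 5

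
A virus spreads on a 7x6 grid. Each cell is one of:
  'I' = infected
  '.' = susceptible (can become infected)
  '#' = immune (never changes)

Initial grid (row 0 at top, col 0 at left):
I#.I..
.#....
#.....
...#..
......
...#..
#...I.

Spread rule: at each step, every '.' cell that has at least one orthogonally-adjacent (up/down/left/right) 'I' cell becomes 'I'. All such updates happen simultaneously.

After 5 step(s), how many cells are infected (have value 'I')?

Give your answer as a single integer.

Answer: 34

Derivation:
Step 0 (initial): 3 infected
Step 1: +7 new -> 10 infected
Step 2: +7 new -> 17 infected
Step 3: +8 new -> 25 infected
Step 4: +6 new -> 31 infected
Step 5: +3 new -> 34 infected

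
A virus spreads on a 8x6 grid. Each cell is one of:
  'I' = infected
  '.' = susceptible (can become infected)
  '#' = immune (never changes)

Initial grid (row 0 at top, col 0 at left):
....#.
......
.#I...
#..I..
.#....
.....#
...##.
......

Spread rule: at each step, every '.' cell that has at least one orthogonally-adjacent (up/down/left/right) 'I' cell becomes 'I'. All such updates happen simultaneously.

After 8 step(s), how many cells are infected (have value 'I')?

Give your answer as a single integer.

Answer: 40

Derivation:
Step 0 (initial): 2 infected
Step 1: +5 new -> 7 infected
Step 2: +9 new -> 16 infected
Step 3: +8 new -> 24 infected
Step 4: +5 new -> 29 infected
Step 5: +4 new -> 33 infected
Step 6: +4 new -> 37 infected
Step 7: +2 new -> 39 infected
Step 8: +1 new -> 40 infected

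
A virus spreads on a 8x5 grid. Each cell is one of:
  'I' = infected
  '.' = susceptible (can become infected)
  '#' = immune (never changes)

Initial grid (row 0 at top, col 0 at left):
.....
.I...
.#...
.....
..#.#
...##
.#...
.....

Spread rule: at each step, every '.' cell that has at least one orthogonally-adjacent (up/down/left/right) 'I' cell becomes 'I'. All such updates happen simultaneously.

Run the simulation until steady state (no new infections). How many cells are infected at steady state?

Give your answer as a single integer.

Answer: 34

Derivation:
Step 0 (initial): 1 infected
Step 1: +3 new -> 4 infected
Step 2: +5 new -> 9 infected
Step 3: +5 new -> 14 infected
Step 4: +5 new -> 19 infected
Step 5: +4 new -> 23 infected
Step 6: +2 new -> 25 infected
Step 7: +2 new -> 27 infected
Step 8: +2 new -> 29 infected
Step 9: +2 new -> 31 infected
Step 10: +2 new -> 33 infected
Step 11: +1 new -> 34 infected
Step 12: +0 new -> 34 infected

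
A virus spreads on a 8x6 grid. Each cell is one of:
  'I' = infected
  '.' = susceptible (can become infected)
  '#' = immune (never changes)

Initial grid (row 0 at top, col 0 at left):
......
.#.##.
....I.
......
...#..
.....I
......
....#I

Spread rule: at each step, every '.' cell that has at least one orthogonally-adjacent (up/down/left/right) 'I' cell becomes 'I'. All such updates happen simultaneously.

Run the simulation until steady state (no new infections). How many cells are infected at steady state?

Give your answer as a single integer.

Step 0 (initial): 3 infected
Step 1: +6 new -> 9 infected
Step 2: +7 new -> 16 infected
Step 3: +6 new -> 22 infected
Step 4: +8 new -> 30 infected
Step 5: +8 new -> 38 infected
Step 6: +4 new -> 42 infected
Step 7: +1 new -> 43 infected
Step 8: +0 new -> 43 infected

Answer: 43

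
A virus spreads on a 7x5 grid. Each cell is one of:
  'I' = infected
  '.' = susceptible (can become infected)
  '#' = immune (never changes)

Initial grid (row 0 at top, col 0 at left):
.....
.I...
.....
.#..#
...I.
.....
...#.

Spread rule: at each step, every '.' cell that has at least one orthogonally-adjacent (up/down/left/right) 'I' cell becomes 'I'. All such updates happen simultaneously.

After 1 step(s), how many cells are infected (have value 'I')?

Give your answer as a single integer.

Answer: 10

Derivation:
Step 0 (initial): 2 infected
Step 1: +8 new -> 10 infected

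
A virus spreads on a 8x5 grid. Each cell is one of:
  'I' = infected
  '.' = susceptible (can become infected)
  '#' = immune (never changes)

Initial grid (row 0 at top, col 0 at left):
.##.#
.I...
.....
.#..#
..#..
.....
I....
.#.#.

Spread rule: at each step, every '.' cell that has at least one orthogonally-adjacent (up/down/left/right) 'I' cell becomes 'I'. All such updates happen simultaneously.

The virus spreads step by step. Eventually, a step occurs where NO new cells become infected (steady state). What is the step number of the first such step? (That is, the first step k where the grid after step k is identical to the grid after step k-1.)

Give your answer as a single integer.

Step 0 (initial): 2 infected
Step 1: +6 new -> 8 infected
Step 2: +7 new -> 15 infected
Step 3: +9 new -> 24 infected
Step 4: +4 new -> 28 infected
Step 5: +3 new -> 31 infected
Step 6: +1 new -> 32 infected
Step 7: +0 new -> 32 infected

Answer: 7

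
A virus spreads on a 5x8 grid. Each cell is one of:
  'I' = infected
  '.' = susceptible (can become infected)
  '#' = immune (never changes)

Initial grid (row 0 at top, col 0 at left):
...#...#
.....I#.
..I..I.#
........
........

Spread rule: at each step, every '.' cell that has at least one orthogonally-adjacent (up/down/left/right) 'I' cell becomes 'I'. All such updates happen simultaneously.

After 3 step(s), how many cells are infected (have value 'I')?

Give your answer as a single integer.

Answer: 32

Derivation:
Step 0 (initial): 3 infected
Step 1: +9 new -> 12 infected
Step 2: +12 new -> 24 infected
Step 3: +8 new -> 32 infected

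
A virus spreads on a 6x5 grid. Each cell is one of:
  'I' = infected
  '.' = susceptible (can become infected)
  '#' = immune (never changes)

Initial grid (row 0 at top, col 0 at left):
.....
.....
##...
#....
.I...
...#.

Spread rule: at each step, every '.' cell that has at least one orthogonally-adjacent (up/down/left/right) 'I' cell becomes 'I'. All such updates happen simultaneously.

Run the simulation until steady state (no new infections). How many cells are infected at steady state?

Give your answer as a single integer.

Step 0 (initial): 1 infected
Step 1: +4 new -> 5 infected
Step 2: +4 new -> 9 infected
Step 3: +3 new -> 12 infected
Step 4: +4 new -> 16 infected
Step 5: +4 new -> 20 infected
Step 6: +4 new -> 24 infected
Step 7: +2 new -> 26 infected
Step 8: +0 new -> 26 infected

Answer: 26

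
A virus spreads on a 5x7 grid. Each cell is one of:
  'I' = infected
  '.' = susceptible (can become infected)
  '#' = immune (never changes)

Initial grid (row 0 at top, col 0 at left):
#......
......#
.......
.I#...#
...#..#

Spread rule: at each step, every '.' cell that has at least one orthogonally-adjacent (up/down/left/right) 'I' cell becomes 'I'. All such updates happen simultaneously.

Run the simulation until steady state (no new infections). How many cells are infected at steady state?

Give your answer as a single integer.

Answer: 29

Derivation:
Step 0 (initial): 1 infected
Step 1: +3 new -> 4 infected
Step 2: +5 new -> 9 infected
Step 3: +4 new -> 13 infected
Step 4: +4 new -> 17 infected
Step 5: +4 new -> 21 infected
Step 6: +5 new -> 26 infected
Step 7: +2 new -> 28 infected
Step 8: +1 new -> 29 infected
Step 9: +0 new -> 29 infected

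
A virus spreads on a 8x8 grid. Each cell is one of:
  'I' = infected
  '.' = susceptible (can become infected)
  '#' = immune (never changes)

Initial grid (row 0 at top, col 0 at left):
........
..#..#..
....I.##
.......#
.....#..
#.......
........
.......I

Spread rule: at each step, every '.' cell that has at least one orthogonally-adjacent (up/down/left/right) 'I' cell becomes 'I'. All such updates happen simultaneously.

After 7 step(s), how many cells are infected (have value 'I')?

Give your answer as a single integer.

Step 0 (initial): 2 infected
Step 1: +6 new -> 8 infected
Step 2: +9 new -> 17 infected
Step 3: +11 new -> 28 infected
Step 4: +11 new -> 39 infected
Step 5: +9 new -> 48 infected
Step 6: +6 new -> 54 infected
Step 7: +2 new -> 56 infected

Answer: 56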